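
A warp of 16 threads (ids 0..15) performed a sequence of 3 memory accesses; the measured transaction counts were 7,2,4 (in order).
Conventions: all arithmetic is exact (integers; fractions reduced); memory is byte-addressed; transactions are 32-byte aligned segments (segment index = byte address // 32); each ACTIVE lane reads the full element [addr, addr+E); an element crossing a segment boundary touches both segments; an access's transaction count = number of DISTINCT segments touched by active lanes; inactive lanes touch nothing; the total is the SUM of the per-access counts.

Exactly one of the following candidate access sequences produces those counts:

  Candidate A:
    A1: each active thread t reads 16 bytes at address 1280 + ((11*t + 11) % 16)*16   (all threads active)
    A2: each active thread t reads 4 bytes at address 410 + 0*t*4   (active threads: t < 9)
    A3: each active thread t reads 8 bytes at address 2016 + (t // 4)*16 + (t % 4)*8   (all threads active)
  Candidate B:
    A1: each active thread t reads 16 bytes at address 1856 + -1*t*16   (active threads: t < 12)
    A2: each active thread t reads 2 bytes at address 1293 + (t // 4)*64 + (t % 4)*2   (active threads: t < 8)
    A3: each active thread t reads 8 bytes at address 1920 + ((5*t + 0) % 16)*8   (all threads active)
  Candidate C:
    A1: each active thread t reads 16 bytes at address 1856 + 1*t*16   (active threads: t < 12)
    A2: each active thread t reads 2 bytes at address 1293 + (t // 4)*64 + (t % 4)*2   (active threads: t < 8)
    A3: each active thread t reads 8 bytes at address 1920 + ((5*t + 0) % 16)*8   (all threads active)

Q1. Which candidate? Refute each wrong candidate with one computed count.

A: A1 gives 8 transactions, not 7
C: A1 gives 6 transactions, not 7
B: all counts match (7,2,4)

Answer: B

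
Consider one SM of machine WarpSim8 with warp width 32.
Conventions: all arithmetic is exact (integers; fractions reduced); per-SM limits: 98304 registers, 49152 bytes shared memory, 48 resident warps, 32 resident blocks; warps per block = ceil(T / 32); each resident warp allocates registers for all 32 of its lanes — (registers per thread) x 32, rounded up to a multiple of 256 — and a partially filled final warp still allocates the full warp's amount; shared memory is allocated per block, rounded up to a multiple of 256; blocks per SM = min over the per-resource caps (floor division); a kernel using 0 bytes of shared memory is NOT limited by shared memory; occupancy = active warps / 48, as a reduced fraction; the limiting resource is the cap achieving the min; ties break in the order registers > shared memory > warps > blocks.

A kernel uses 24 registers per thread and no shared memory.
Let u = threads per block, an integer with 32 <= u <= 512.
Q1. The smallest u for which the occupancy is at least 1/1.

Answer: u = 33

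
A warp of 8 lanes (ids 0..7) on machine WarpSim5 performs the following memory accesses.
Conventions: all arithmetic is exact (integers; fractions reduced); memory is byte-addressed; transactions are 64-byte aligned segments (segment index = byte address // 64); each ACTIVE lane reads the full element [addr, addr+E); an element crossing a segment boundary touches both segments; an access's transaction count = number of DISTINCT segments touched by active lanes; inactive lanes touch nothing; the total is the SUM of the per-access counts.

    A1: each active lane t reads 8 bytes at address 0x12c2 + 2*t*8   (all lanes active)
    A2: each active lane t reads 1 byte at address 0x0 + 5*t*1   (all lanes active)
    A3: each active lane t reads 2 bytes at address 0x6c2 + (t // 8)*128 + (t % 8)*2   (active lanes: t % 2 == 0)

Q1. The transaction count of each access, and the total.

A1: 2 transactions
A2: 1 transaction
A3: 1 transaction

Answer: 2,1,1; total 4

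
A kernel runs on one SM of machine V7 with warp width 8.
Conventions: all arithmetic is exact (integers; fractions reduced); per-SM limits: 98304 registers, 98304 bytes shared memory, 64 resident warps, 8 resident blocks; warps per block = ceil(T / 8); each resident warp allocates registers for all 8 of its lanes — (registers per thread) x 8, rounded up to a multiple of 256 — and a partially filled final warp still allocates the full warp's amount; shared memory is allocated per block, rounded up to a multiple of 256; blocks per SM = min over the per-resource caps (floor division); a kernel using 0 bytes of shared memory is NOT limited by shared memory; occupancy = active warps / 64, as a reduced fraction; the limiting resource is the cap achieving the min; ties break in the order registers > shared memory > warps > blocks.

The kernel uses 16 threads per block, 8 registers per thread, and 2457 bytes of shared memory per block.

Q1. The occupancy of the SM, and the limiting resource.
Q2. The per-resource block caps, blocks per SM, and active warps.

Answer: occupancy 1/4, limited by blocks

registers: 192 blocks
shared memory: 38 blocks
warps: 32 blocks
blocks: 8 blocks

Answer: 8 blocks, 16 active warps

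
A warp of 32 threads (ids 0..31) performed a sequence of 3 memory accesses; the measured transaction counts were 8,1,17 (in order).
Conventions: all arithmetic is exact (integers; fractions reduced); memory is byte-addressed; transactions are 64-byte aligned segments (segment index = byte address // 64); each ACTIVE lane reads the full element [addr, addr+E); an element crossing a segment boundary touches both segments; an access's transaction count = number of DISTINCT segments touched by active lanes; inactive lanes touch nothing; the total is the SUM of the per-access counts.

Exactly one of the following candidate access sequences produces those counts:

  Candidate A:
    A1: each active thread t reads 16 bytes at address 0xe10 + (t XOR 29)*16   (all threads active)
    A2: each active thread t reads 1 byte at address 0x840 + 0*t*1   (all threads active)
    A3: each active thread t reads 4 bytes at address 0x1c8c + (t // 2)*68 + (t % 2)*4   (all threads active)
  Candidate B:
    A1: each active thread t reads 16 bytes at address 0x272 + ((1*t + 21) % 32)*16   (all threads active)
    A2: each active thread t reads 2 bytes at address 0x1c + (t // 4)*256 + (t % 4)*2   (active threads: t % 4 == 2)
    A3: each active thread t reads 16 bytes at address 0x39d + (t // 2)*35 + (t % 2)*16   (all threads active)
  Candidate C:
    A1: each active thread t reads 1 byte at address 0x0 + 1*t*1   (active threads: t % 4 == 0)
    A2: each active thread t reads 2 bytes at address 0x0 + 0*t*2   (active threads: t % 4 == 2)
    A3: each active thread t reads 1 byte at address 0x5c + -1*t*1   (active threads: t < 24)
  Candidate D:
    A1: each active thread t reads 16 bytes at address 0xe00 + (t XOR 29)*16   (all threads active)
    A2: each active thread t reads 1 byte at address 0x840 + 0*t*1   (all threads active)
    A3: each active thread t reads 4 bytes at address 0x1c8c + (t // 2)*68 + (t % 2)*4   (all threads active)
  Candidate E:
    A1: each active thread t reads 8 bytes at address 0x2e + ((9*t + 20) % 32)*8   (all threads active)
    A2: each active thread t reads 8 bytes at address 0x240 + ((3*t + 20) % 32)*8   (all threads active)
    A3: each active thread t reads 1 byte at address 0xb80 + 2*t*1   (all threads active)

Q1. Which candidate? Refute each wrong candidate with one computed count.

A: A1 gives 9 transactions, not 8
B: A1 gives 9 transactions, not 8
C: A1 gives 1 transaction, not 8
E: A1 gives 5 transactions, not 8
D: all counts match (8,1,17)

Answer: D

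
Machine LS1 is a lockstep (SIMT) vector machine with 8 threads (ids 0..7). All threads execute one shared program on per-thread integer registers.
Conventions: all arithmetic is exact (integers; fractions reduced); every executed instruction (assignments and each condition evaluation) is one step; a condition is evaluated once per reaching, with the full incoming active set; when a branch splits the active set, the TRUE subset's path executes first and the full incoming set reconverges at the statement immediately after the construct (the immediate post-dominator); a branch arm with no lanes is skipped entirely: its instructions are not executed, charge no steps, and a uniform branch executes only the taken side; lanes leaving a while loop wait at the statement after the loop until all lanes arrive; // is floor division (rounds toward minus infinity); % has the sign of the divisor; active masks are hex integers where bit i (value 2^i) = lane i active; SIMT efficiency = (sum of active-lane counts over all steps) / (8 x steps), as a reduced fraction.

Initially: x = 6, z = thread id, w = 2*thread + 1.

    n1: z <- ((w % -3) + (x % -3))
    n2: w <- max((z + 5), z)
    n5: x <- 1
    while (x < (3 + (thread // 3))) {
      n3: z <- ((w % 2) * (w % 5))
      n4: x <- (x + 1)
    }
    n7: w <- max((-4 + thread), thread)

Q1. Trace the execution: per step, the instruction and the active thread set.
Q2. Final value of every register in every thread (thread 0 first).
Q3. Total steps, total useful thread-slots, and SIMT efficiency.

step 0: z <- ((w % -3) + (x % -3))   0xff
step 1: w <- max((z + 5), z)         0xff
step 2: x <- 1                       0xff
step 3: eval (x < (3 + (thread // 3))) 0xff
step 4: z <- ((w % 2) * (w % 5))     0xff
step 5: x <- (x + 1)                 0xff
step 6: eval (x < (3 + (thread // 3))) 0xff
step 7: z <- ((w % 2) * (w % 5))     0xff
step 8: x <- (x + 1)                 0xff
step 9: eval (x < (3 + (thread // 3))) 0xff
step 10: z <- ((w % 2) * (w % 5))     0xf8
step 11: x <- (x + 1)                 0xf8
step 12: eval (x < (3 + (thread // 3))) 0xf8
step 13: z <- ((w % 2) * (w % 5))     0xc0
step 14: x <- (x + 1)                 0xc0
step 15: eval (x < (3 + (thread // 3))) 0xc0
step 16: w <- max((-4 + thread), thread) 0xff

Answer: 17 steps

x: 3,3,3,4,4,4,5,5
z: 3,0,0,3,0,0,3,0
w: 0,1,2,3,4,5,6,7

steps = 17; useful = 109; efficiency = 109/136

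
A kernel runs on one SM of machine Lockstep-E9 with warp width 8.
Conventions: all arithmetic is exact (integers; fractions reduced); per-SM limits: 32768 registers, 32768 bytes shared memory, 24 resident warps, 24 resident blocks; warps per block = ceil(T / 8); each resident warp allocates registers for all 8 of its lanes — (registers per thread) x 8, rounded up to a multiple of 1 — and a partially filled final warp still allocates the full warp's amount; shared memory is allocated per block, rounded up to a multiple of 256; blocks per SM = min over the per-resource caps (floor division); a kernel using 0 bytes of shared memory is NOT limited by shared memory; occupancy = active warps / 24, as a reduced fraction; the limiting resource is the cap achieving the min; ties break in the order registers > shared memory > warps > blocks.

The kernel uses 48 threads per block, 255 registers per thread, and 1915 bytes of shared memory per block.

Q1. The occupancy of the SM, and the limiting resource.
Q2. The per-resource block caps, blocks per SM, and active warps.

Answer: occupancy 1/2, limited by registers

registers: 2 blocks
shared memory: 16 blocks
warps: 4 blocks
blocks: 24 blocks

Answer: 2 blocks, 12 active warps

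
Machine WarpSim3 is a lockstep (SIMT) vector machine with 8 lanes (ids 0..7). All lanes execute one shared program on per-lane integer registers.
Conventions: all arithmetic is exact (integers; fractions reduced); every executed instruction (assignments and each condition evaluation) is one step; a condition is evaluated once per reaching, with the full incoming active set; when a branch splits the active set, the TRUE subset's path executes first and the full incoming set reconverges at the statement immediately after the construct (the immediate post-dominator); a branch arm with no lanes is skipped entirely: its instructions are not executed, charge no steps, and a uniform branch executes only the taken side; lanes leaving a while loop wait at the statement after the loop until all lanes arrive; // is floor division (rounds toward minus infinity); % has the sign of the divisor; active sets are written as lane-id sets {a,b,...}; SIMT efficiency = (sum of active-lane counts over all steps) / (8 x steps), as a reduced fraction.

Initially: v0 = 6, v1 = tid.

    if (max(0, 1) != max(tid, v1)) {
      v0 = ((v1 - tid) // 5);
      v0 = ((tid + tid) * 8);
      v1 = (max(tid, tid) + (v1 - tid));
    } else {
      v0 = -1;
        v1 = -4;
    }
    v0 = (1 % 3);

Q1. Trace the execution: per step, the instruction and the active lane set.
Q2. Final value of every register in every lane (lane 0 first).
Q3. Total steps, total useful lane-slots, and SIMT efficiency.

step 0: eval (max(0, 1) != max(tid, v1)) {0,1,2,3,4,5,6,7}
step 1: v0 <- ((v1 - tid) // 5)      {0,2,3,4,5,6,7}
step 2: v0 <- ((tid + tid) * 8)      {0,2,3,4,5,6,7}
step 3: v1 <- (max(tid, tid) + (v1 - tid)) {0,2,3,4,5,6,7}
step 4: v0 <- -1                     {1}
step 5: v1 <- -4                     {1}
step 6: v0 <- (1 % 3)                {0,1,2,3,4,5,6,7}

Answer: 7 steps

v0: 1,1,1,1,1,1,1,1
v1: 0,-4,2,3,4,5,6,7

steps = 7; useful = 39; efficiency = 39/56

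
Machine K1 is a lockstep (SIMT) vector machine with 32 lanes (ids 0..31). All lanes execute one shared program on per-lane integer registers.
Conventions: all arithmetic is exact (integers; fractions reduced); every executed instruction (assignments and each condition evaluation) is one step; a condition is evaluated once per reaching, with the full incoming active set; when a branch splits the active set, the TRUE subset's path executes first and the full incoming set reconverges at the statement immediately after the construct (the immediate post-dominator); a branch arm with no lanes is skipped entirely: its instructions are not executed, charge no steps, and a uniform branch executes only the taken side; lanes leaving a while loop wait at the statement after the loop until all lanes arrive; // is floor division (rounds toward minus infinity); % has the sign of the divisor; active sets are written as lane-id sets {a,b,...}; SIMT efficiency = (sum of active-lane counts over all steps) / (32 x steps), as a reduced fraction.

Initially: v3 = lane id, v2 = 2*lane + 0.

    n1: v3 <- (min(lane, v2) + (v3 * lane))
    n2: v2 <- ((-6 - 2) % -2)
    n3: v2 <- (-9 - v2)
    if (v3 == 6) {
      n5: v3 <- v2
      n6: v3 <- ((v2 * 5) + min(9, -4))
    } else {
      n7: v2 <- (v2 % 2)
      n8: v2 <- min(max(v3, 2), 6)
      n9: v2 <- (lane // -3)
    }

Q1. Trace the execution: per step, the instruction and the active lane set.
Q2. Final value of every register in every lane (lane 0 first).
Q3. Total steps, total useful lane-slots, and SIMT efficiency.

step 0: v3 <- (min(lane, v2) + (v3 * lane)) {0,1,2,3,4,5,6,7,8,9,10,11,12,13,14,15,16,17,18,19,20,21,22,23,24,25,26,27,28,29,30,31}
step 1: v2 <- ((-6 - 2) % -2)        {0,1,2,3,4,5,6,7,8,9,10,11,12,13,14,15,16,17,18,19,20,21,22,23,24,25,26,27,28,29,30,31}
step 2: v2 <- (-9 - v2)              {0,1,2,3,4,5,6,7,8,9,10,11,12,13,14,15,16,17,18,19,20,21,22,23,24,25,26,27,28,29,30,31}
step 3: eval (v3 == 6)               {0,1,2,3,4,5,6,7,8,9,10,11,12,13,14,15,16,17,18,19,20,21,22,23,24,25,26,27,28,29,30,31}
step 4: v3 <- v2                     {2}
step 5: v3 <- ((v2 * 5) + min(9, -4)) {2}
step 6: v2 <- (v2 % 2)               {0,1,3,4,5,6,7,8,9,10,11,12,13,14,15,16,17,18,19,20,21,22,23,24,25,26,27,28,29,30,31}
step 7: v2 <- min(max(v3, 2), 6)     {0,1,3,4,5,6,7,8,9,10,11,12,13,14,15,16,17,18,19,20,21,22,23,24,25,26,27,28,29,30,31}
step 8: v2 <- (lane // -3)           {0,1,3,4,5,6,7,8,9,10,11,12,13,14,15,16,17,18,19,20,21,22,23,24,25,26,27,28,29,30,31}

Answer: 9 steps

v3: 0,2,-49,12,20,30,42,56,72,90,110,132,156,182,210,240,272,306,342,380,420,462,506,552,600,650,702,756,812,870,930,992
v2: 0,-1,-9,-1,-2,-2,-2,-3,-3,-3,-4,-4,-4,-5,-5,-5,-6,-6,-6,-7,-7,-7,-8,-8,-8,-9,-9,-9,-10,-10,-10,-11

steps = 9; useful = 223; efficiency = 223/288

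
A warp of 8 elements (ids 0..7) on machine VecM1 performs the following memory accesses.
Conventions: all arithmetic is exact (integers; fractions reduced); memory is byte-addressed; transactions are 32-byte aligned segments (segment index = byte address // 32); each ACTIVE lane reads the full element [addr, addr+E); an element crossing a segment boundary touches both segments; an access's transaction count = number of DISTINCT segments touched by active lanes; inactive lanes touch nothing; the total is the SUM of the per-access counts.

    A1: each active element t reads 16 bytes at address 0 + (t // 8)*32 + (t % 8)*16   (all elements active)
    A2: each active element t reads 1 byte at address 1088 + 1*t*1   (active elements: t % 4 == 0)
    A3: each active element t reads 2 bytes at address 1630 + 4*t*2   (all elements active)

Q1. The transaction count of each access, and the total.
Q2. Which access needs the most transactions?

A1: 4 transactions
A2: 1 transaction
A3: 3 transactions

Answer: 4,1,3; total 8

Answer: A1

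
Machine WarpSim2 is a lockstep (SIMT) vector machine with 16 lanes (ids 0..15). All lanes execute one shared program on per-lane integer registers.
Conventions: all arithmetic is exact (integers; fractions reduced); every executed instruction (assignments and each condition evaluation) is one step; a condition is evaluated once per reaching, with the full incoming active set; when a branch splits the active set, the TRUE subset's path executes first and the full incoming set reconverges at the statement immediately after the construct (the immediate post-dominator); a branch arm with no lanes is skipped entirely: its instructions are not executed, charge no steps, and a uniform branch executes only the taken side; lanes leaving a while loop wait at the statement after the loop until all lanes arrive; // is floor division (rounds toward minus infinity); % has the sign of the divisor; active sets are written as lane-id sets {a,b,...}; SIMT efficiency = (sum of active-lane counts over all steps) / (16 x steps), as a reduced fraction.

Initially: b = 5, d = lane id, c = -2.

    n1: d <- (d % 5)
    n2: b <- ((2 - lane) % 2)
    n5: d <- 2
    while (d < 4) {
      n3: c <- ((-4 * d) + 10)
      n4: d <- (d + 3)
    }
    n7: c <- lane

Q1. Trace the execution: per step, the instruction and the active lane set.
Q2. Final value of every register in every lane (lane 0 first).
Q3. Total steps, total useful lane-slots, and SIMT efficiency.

step 0: d <- (d % 5)                 {0,1,2,3,4,5,6,7,8,9,10,11,12,13,14,15}
step 1: b <- ((2 - lane) % 2)        {0,1,2,3,4,5,6,7,8,9,10,11,12,13,14,15}
step 2: d <- 2                       {0,1,2,3,4,5,6,7,8,9,10,11,12,13,14,15}
step 3: eval (d < 4)                 {0,1,2,3,4,5,6,7,8,9,10,11,12,13,14,15}
step 4: c <- ((-4 * d) + 10)         {0,1,2,3,4,5,6,7,8,9,10,11,12,13,14,15}
step 5: d <- (d + 3)                 {0,1,2,3,4,5,6,7,8,9,10,11,12,13,14,15}
step 6: eval (d < 4)                 {0,1,2,3,4,5,6,7,8,9,10,11,12,13,14,15}
step 7: c <- lane                    {0,1,2,3,4,5,6,7,8,9,10,11,12,13,14,15}

Answer: 8 steps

b: 0,1,0,1,0,1,0,1,0,1,0,1,0,1,0,1
d: 5,5,5,5,5,5,5,5,5,5,5,5,5,5,5,5
c: 0,1,2,3,4,5,6,7,8,9,10,11,12,13,14,15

steps = 8; useful = 128; efficiency = 128/128 = 1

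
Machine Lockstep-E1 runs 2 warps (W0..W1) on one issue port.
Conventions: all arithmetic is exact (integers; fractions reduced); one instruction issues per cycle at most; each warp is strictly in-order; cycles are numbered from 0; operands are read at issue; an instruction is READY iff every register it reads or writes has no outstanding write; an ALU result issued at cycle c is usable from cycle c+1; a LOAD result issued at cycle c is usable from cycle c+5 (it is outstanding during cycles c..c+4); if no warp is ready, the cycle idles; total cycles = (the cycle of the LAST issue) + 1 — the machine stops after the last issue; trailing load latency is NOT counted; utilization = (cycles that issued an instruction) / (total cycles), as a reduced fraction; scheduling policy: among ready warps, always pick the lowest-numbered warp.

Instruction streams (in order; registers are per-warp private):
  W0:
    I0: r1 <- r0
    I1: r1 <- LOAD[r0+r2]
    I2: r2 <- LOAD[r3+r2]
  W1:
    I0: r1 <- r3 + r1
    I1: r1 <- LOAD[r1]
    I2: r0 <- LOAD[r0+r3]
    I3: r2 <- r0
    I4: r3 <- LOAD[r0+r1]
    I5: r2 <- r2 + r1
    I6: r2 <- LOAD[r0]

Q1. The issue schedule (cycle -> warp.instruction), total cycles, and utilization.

cycle 0: W0.I0
cycle 1: W0.I1
cycle 2: W0.I2
cycle 3: W1.I0
cycle 4: W1.I1
cycle 5: W1.I2
cycle 6: idle
cycle 7: idle
cycle 8: idle
cycle 9: idle
cycle 10: W1.I3
cycle 11: W1.I4
cycle 12: W1.I5
cycle 13: W1.I6

Answer: 14 cycles, utilization 5/7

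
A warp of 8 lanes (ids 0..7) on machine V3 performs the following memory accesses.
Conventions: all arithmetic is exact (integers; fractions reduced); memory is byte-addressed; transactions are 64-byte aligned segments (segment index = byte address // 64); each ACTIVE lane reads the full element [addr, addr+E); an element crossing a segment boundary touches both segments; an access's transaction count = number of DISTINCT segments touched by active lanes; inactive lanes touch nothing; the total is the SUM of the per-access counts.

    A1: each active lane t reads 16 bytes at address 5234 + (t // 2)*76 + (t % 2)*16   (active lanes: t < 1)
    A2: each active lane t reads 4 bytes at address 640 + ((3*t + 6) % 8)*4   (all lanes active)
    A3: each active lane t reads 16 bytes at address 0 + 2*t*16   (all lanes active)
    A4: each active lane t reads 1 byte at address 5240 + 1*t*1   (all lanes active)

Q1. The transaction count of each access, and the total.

A1: 2 transactions
A2: 1 transaction
A3: 4 transactions
A4: 1 transaction

Answer: 2,1,4,1; total 8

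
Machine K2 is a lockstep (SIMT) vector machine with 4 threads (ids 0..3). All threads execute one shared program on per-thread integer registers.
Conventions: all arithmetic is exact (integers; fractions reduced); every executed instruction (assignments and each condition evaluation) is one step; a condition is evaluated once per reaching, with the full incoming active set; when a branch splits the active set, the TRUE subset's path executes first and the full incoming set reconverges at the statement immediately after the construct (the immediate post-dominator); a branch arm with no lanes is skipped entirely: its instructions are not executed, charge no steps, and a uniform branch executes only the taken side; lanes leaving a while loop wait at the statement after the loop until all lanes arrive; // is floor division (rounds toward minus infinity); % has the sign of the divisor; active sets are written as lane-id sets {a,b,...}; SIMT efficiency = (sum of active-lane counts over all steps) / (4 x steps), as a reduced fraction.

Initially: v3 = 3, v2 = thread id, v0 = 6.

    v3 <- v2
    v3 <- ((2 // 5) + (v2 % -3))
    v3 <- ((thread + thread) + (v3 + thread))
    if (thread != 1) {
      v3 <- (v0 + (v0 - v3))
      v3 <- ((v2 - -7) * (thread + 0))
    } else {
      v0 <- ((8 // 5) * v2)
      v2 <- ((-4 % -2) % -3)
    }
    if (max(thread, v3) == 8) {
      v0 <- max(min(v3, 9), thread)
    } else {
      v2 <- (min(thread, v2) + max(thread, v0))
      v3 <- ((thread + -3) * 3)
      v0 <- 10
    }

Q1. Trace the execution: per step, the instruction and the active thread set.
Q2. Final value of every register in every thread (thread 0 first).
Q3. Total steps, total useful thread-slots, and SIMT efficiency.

step 0: v3 <- v2                     {0,1,2,3}
step 1: v3 <- ((2 // 5) + (v2 % -3)) {0,1,2,3}
step 2: v3 <- ((thread + thread) + (v3 + thread)) {0,1,2,3}
step 3: eval (thread != 1)           {0,1,2,3}
step 4: v3 <- (v0 + (v0 - v3))       {0,2,3}
step 5: v3 <- ((v2 - -7) * (thread + 0)) {0,2,3}
step 6: v0 <- ((8 // 5) * v2)        {1}
step 7: v2 <- ((-4 % -2) % -3)       {1}
step 8: eval (max(thread, v3) == 8)  {0,1,2,3}
step 9: v2 <- (min(thread, v2) + max(thread, v0)) {0,1,2,3}
step 10: v3 <- ((thread + -3) * 3)    {0,1,2,3}
step 11: v0 <- 10                     {0,1,2,3}

Answer: 12 steps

v3: -9,-6,-3,0
v2: 6,1,8,9
v0: 10,10,10,10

steps = 12; useful = 40; efficiency = 40/48 = 5/6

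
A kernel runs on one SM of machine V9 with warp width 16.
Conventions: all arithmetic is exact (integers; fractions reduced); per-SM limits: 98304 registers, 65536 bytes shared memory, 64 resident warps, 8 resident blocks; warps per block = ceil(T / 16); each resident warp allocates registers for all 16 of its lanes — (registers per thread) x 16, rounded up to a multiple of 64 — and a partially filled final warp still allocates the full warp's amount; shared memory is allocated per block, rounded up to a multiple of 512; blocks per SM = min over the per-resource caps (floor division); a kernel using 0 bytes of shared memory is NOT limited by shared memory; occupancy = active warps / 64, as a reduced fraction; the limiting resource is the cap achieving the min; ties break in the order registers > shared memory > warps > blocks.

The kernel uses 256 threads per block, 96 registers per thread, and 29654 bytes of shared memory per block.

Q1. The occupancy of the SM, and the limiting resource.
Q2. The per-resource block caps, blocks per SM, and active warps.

Answer: occupancy 1/2, limited by shared memory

registers: 4 blocks
shared memory: 2 blocks
warps: 4 blocks
blocks: 8 blocks

Answer: 2 blocks, 32 active warps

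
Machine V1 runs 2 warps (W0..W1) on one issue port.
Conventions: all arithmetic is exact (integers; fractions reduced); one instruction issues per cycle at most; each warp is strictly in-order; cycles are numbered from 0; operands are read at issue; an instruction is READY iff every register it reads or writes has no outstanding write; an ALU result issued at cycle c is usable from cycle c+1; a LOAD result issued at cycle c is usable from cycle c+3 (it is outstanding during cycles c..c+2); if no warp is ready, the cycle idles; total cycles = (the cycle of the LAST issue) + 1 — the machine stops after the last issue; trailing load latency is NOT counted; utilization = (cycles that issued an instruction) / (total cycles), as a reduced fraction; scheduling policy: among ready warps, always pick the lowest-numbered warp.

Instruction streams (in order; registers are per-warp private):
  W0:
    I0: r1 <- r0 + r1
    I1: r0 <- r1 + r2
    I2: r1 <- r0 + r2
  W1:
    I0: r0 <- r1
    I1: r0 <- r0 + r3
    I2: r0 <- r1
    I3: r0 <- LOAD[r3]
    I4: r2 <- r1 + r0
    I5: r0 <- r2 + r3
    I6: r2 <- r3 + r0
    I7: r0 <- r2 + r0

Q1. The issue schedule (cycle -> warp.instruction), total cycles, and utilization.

cycle 0: W0.I0
cycle 1: W0.I1
cycle 2: W0.I2
cycle 3: W1.I0
cycle 4: W1.I1
cycle 5: W1.I2
cycle 6: W1.I3
cycle 7: idle
cycle 8: idle
cycle 9: W1.I4
cycle 10: W1.I5
cycle 11: W1.I6
cycle 12: W1.I7

Answer: 13 cycles, utilization 11/13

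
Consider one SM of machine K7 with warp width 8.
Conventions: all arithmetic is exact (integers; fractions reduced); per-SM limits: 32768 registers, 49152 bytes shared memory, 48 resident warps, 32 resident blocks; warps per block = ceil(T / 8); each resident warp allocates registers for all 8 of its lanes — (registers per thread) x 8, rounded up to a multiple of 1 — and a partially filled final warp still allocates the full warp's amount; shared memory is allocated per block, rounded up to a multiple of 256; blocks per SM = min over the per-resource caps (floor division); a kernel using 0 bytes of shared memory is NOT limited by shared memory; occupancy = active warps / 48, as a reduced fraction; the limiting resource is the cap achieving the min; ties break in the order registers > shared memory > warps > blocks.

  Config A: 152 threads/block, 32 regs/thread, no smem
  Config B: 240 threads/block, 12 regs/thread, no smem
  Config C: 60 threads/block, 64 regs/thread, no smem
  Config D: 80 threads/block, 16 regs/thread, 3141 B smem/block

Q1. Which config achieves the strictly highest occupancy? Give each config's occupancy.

occupancies: A 19/24, B 5/8, C 1, D 5/6

Answer: C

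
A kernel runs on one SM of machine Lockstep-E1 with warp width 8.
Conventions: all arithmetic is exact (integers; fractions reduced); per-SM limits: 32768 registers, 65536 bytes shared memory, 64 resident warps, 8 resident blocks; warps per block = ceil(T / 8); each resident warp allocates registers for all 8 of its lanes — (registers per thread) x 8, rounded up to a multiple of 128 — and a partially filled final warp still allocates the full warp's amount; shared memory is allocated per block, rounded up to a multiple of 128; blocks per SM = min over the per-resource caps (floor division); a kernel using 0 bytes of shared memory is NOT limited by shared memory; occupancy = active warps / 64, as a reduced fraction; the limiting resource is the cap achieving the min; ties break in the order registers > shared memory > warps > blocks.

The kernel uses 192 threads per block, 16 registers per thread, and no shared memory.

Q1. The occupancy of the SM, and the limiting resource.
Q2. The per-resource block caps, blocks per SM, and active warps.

Answer: occupancy 3/4, limited by warps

registers: 10 blocks
shared memory: no limit (kernel uses none)
warps: 2 blocks
blocks: 8 blocks

Answer: 2 blocks, 48 active warps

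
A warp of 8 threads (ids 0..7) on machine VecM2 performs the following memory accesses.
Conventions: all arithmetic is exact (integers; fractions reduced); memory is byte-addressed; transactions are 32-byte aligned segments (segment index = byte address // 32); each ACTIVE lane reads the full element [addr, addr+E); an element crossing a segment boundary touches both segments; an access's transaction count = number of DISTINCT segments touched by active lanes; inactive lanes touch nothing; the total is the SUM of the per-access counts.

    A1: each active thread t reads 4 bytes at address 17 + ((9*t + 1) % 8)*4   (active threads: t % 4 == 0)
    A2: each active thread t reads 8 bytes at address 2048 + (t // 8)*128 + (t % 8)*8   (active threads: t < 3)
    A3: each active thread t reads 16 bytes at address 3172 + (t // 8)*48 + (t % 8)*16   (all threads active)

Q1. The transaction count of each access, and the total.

A1: 2 transactions
A2: 1 transaction
A3: 5 transactions

Answer: 2,1,5; total 8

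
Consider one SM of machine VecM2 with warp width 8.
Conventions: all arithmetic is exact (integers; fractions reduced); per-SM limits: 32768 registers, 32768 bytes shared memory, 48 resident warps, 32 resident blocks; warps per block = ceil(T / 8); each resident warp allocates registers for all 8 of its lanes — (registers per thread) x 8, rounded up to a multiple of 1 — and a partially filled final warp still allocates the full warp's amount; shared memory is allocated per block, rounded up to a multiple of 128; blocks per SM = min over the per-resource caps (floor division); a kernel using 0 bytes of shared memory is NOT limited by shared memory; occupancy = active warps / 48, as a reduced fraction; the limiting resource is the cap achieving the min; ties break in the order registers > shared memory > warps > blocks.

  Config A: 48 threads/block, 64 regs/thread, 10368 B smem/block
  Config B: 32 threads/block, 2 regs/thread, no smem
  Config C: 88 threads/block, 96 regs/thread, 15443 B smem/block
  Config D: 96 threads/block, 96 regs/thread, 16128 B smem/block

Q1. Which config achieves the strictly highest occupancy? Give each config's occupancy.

occupancies: A 3/8, B 1, C 11/24, D 1/2

Answer: B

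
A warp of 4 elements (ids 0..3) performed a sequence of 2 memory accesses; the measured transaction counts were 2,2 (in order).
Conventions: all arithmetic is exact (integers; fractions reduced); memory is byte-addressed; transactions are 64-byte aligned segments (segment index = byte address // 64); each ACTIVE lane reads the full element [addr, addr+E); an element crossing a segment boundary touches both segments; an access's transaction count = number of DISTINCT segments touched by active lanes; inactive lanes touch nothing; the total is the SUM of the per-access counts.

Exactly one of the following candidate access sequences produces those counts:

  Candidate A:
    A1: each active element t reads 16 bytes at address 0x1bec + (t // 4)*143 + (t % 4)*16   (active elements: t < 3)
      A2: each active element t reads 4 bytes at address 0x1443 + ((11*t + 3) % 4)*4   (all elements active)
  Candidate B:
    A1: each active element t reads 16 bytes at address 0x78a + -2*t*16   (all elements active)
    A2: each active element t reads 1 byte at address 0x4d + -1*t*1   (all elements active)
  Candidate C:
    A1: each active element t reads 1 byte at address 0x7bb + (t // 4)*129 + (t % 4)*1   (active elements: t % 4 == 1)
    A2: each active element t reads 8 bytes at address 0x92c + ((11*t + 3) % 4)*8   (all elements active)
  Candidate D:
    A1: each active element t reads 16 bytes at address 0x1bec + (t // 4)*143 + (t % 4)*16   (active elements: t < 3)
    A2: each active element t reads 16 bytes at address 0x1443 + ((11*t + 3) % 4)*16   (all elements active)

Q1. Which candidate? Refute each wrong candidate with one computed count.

A: A2 gives 1 transaction, not 2
B: A1 gives 3 transactions, not 2
C: A1 gives 1 transaction, not 2
D: all counts match (2,2)

Answer: D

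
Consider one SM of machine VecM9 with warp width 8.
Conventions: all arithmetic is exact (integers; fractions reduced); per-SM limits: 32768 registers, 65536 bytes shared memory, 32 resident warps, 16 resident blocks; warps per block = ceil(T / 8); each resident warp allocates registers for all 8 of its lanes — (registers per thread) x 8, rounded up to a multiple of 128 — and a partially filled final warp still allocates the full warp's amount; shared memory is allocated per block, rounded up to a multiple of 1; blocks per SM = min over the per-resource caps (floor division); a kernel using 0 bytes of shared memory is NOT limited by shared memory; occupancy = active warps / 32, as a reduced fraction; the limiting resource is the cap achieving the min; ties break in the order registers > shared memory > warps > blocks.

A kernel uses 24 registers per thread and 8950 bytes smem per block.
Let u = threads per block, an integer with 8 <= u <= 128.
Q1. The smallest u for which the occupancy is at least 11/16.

Answer: u = 25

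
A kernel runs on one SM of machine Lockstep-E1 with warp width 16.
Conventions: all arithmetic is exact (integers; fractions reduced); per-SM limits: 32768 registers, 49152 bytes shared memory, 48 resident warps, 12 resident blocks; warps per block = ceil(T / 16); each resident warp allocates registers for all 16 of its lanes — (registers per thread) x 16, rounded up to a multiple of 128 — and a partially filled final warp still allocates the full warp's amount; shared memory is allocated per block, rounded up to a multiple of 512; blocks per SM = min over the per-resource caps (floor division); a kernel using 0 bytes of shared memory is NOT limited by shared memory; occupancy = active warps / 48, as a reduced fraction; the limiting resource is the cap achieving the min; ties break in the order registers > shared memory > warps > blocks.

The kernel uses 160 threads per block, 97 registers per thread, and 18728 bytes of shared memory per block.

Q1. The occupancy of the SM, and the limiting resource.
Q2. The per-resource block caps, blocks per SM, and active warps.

Answer: occupancy 5/24, limited by registers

registers: 1 block
shared memory: 2 blocks
warps: 4 blocks
blocks: 12 blocks

Answer: 1 block, 10 active warps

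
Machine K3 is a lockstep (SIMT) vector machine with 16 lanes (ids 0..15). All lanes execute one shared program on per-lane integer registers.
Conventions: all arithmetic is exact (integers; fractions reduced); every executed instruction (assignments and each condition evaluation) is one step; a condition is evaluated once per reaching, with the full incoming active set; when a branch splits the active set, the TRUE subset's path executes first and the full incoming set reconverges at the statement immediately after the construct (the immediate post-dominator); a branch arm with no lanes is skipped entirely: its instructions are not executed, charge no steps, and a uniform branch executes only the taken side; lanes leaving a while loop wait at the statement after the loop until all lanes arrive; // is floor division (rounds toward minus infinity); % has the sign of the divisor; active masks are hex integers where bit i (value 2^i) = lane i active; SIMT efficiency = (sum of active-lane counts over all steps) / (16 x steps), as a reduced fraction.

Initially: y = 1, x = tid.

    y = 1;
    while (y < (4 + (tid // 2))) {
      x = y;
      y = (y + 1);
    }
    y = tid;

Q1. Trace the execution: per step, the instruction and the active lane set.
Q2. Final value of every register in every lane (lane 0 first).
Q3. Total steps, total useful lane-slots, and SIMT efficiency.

step 0: y <- 1                       0xffff
step 1: eval (y < (4 + (tid // 2)))  0xffff
step 2: x <- y                       0xffff
step 3: y <- (y + 1)                 0xffff
step 4: eval (y < (4 + (tid // 2)))  0xffff
step 5: x <- y                       0xffff
step 6: y <- (y + 1)                 0xffff
step 7: eval (y < (4 + (tid // 2)))  0xffff
step 8: x <- y                       0xffff
step 9: y <- (y + 1)                 0xffff
step 10: eval (y < (4 + (tid // 2)))  0xffff
step 11: x <- y                       0xfffc
step 12: y <- (y + 1)                 0xfffc
step 13: eval (y < (4 + (tid // 2)))  0xfffc
step 14: x <- y                       0xfff0
step 15: y <- (y + 1)                 0xfff0
step 16: eval (y < (4 + (tid // 2)))  0xfff0
step 17: x <- y                       0xffc0
step 18: y <- (y + 1)                 0xffc0
step 19: eval (y < (4 + (tid // 2)))  0xffc0
step 20: x <- y                       0xff00
step 21: y <- (y + 1)                 0xff00
step 22: eval (y < (4 + (tid // 2)))  0xff00
step 23: x <- y                       0xfc00
step 24: y <- (y + 1)                 0xfc00
step 25: eval (y < (4 + (tid // 2)))  0xfc00
step 26: x <- y                       0xf000
step 27: y <- (y + 1)                 0xf000
step 28: eval (y < (4 + (tid // 2)))  0xf000
step 29: x <- y                       0xc000
step 30: y <- (y + 1)                 0xc000
step 31: eval (y < (4 + (tid // 2)))  0xc000
step 32: y <- tid                     0xffff

Answer: 33 steps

y: 0,1,2,3,4,5,6,7,8,9,10,11,12,13,14,15
x: 3,3,4,4,5,5,6,6,7,7,8,8,9,9,10,10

steps = 33; useful = 360; efficiency = 360/528 = 15/22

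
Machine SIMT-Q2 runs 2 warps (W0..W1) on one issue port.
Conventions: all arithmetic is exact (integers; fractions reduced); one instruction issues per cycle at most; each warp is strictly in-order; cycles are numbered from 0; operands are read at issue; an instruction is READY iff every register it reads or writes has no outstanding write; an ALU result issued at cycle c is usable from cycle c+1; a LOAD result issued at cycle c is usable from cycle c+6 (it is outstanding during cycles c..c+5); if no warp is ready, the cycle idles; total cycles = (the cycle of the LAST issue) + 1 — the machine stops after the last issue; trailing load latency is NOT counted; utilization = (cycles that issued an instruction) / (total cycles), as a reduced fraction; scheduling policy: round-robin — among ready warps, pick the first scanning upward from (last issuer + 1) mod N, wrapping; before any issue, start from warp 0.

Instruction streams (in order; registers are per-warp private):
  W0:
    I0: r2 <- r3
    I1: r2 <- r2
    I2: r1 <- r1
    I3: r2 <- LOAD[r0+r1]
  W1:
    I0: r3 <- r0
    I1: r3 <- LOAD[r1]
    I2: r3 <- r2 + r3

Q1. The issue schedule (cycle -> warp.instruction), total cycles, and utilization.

cycle 0: W0.I0
cycle 1: W1.I0
cycle 2: W0.I1
cycle 3: W1.I1
cycle 4: W0.I2
cycle 5: W0.I3
cycle 6: idle
cycle 7: idle
cycle 8: idle
cycle 9: W1.I2

Answer: 10 cycles, utilization 7/10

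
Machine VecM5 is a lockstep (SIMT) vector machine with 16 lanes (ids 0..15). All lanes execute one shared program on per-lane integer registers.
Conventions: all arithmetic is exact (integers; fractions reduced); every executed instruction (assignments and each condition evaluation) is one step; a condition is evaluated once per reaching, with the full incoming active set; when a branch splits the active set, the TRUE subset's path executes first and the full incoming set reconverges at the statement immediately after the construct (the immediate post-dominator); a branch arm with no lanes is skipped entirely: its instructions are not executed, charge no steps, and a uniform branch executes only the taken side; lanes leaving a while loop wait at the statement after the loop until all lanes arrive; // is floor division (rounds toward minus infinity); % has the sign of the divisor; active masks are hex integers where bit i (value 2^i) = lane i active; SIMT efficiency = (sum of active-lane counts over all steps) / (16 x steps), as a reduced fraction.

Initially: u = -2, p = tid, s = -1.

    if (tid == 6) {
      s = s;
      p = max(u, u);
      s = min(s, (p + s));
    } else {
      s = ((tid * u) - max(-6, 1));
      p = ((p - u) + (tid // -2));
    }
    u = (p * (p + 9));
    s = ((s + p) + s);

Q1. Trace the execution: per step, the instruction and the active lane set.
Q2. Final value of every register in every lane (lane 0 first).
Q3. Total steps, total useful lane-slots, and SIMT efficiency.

step 0: eval (tid == 6)              0xffff
step 1: s <- s                       0x0040
step 2: p <- max(u, u)               0x0040
step 3: s <- min(s, (p + s))         0x0040
step 4: s <- ((tid * u) - max(-6, 1)) 0xffbf
step 5: p <- ((p - u) + (tid // -2)) 0xffbf
step 6: u <- (p * (p + 9))           0xffff
step 7: s <- ((s + p) + s)           0xffff

Answer: 8 steps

u: 22,22,36,36,52,52,-14,70,90,90,112,112,136,136,162,162
p: 2,2,3,3,4,4,-2,5,6,6,7,7,8,8,9,9
s: 0,-4,-7,-11,-14,-18,-8,-25,-28,-32,-35,-39,-42,-46,-49,-53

steps = 8; useful = 81; efficiency = 81/128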